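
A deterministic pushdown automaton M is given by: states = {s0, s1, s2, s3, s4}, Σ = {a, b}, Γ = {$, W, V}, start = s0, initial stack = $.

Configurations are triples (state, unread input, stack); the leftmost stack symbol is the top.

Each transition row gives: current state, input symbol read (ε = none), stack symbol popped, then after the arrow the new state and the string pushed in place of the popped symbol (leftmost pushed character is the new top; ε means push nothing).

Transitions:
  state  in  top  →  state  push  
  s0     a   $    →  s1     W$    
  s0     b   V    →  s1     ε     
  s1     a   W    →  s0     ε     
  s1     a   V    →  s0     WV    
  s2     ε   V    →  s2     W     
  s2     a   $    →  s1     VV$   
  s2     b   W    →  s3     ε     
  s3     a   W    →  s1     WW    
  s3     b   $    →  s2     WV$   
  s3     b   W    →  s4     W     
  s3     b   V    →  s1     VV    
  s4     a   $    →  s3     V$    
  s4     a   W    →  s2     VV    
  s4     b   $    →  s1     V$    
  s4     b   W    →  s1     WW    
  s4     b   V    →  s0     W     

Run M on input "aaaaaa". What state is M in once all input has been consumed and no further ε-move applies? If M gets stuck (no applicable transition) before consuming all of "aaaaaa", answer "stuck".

(s0, aaaaaa, $)
  read a, top $: go to s1, push W$ → (s1, aaaaa, W$)
  read a, top W: go to s0, push ε → (s0, aaaa, $)
  read a, top $: go to s1, push W$ → (s1, aaa, W$)
  read a, top W: go to s0, push ε → (s0, aa, $)
  read a, top $: go to s1, push W$ → (s1, a, W$)
  read a, top W: go to s0, push ε → (s0, ε, $)
All input consumed; M is in state s0.

s0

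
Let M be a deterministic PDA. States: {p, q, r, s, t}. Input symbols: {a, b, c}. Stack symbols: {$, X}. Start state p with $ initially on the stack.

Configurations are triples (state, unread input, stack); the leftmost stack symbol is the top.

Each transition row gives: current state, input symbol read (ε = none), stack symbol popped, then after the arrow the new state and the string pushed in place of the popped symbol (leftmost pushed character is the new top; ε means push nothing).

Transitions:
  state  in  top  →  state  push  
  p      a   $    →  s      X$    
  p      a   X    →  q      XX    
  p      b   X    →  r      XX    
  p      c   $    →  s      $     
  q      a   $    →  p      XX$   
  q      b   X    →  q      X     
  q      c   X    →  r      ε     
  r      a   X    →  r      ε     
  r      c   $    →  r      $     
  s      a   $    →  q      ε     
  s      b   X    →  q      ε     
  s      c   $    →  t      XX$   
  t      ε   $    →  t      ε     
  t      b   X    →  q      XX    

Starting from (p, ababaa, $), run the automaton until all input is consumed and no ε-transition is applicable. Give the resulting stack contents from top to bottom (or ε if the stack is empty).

X$

(p, ababaa, $)
  read a, top $: go to s, push X$ → (s, babaa, X$)
  read b, top X: go to q, push ε → (q, abaa, $)
  read a, top $: go to p, push XX$ → (p, baa, XX$)
  read b, top X: go to r, push XX → (r, aa, XXX$)
  read a, top X: go to r, push ε → (r, a, XX$)
  read a, top X: go to r, push ε → (r, ε, X$)
All input consumed in state r with stack X$.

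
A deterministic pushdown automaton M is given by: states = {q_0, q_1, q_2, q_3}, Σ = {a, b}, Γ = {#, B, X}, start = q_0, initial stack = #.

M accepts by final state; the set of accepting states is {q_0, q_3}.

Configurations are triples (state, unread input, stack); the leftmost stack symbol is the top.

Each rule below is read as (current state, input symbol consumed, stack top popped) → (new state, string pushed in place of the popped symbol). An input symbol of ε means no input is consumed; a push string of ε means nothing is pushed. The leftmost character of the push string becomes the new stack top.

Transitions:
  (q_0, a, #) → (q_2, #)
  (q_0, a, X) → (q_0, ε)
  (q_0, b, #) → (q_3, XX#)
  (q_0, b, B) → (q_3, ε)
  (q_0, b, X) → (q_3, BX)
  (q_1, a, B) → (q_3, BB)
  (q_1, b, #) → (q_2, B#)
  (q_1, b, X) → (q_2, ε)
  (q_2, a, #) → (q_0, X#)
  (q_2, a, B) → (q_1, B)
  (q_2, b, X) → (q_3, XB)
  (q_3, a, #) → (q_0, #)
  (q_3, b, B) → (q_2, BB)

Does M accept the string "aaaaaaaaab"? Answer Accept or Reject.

Accept

(q_0, aaaaaaaaab, #)
  read a, top #: go to q_2, push # → (q_2, aaaaaaaab, #)
  read a, top #: go to q_0, push X# → (q_0, aaaaaaab, X#)
  read a, top X: go to q_0, push ε → (q_0, aaaaaab, #)
  read a, top #: go to q_2, push # → (q_2, aaaaab, #)
  read a, top #: go to q_0, push X# → (q_0, aaaab, X#)
  read a, top X: go to q_0, push ε → (q_0, aaab, #)
  read a, top #: go to q_2, push # → (q_2, aab, #)
  read a, top #: go to q_0, push X# → (q_0, ab, X#)
  read a, top X: go to q_0, push ε → (q_0, b, #)
  read b, top #: go to q_3, push XX# → (q_3, ε, XX#)
All input consumed; state q_3 ∈ F.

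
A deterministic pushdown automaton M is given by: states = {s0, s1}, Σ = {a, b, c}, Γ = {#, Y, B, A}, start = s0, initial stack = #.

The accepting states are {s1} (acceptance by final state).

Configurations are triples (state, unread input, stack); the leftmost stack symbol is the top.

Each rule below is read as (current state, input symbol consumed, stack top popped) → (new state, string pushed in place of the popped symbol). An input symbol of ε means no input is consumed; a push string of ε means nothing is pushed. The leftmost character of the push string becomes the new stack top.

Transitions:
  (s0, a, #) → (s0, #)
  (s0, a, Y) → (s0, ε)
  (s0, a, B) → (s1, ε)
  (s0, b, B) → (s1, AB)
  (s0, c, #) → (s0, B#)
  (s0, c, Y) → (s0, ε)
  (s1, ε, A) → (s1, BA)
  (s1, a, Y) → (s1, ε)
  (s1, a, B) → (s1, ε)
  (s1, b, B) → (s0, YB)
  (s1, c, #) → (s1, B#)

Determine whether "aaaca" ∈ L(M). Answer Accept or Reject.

(s0, aaaca, #)
  read a, top #: go to s0, push # → (s0, aaca, #)
  read a, top #: go to s0, push # → (s0, aca, #)
  read a, top #: go to s0, push # → (s0, ca, #)
  read c, top #: go to s0, push B# → (s0, a, B#)
  read a, top B: go to s1, push ε → (s1, ε, #)
All input consumed; state s1 ∈ F.

Accept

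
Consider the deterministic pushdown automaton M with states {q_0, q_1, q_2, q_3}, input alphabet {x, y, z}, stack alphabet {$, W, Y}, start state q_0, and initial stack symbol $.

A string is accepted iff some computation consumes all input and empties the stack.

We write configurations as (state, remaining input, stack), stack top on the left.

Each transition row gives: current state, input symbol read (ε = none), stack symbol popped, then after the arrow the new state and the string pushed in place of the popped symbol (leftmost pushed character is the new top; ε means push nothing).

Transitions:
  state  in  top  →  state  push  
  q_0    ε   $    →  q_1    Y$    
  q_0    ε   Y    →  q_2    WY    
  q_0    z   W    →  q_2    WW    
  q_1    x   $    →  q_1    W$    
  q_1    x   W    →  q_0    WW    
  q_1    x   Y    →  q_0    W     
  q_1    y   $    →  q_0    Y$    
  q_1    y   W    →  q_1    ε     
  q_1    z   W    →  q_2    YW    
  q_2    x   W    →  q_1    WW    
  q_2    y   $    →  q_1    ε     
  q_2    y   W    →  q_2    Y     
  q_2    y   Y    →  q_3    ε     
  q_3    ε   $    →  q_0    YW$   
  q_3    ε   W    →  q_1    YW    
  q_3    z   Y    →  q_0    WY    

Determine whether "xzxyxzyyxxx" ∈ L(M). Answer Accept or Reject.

(q_0, xzxyxzyyxxx, $) ⊢ (q_1, xzxyxzyyxxx, Y$) ⊢ (q_0, zxyxzyyxxx, W$) ⊢ (q_2, xyxzyyxxx, WW$) ⊢ (q_1, yxzyyxxx, WWW$) ⊢ (q_1, xzyyxxx, WW$) ⊢ (q_0, zyyxxx, WWW$) ⊢ (q_2, yyxxx, WWWW$) ⊢ (q_2, yxxx, YWWW$) ⊢ (q_3, xxx, WWW$) ⊢ (q_1, xxx, YWWW$) ⊢ (q_0, xx, WWWW$)
No transition applies at (q_0, xx, WWWW$); input not fully consumed.

Reject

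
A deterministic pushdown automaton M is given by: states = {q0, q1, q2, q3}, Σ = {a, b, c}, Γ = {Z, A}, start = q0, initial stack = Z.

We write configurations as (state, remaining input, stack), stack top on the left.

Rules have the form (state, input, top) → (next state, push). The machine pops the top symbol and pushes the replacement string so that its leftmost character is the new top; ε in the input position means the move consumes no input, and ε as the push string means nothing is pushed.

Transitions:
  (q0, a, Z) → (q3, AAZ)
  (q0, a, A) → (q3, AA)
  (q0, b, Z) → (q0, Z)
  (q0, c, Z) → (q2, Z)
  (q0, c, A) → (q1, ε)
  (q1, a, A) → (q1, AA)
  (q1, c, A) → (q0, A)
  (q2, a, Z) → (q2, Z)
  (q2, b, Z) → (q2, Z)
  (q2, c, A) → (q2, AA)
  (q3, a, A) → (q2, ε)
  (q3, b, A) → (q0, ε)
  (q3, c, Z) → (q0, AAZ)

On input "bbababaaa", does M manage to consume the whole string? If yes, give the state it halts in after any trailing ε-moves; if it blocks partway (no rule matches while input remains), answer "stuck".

stuck

(q0, bbababaaa, Z)
  read b, top Z: go to q0, push Z → (q0, bababaaa, Z)
  read b, top Z: go to q0, push Z → (q0, ababaaa, Z)
  read a, top Z: go to q3, push AAZ → (q3, babaaa, AAZ)
  read b, top A: go to q0, push ε → (q0, abaaa, AZ)
  read a, top A: go to q3, push AA → (q3, baaa, AAZ)
  read b, top A: go to q0, push ε → (q0, aaa, AZ)
  read a, top A: go to q3, push AA → (q3, aa, AAZ)
  read a, top A: go to q2, push ε → (q2, a, AZ)
No transition for (q2, a, top A); M blocks with input a remaining.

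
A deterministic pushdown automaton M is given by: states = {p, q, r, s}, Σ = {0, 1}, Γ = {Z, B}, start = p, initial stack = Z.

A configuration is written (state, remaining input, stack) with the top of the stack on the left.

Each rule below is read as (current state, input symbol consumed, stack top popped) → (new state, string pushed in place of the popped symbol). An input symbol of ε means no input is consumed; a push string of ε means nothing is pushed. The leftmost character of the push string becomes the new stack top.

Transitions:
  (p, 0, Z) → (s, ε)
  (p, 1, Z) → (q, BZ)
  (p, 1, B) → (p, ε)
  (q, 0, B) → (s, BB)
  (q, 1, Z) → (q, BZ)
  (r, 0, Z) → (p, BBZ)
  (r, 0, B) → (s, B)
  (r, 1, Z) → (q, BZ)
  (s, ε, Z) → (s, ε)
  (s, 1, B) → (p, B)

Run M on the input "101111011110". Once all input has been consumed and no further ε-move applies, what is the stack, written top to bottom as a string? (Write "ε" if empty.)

(p, 101111011110, Z) ⊢ (q, 01111011110, BZ) ⊢ (s, 1111011110, BBZ) ⊢ (p, 111011110, BBZ) ⊢ (p, 11011110, BZ) ⊢ (p, 1011110, Z) ⊢ (q, 011110, BZ) ⊢ (s, 11110, BBZ) ⊢ (p, 1110, BBZ) ⊢ (p, 110, BZ) ⊢ (p, 10, Z) ⊢ (q, 0, BZ) ⊢ (s, ε, BBZ)
All input consumed in state s with stack BBZ.

BBZ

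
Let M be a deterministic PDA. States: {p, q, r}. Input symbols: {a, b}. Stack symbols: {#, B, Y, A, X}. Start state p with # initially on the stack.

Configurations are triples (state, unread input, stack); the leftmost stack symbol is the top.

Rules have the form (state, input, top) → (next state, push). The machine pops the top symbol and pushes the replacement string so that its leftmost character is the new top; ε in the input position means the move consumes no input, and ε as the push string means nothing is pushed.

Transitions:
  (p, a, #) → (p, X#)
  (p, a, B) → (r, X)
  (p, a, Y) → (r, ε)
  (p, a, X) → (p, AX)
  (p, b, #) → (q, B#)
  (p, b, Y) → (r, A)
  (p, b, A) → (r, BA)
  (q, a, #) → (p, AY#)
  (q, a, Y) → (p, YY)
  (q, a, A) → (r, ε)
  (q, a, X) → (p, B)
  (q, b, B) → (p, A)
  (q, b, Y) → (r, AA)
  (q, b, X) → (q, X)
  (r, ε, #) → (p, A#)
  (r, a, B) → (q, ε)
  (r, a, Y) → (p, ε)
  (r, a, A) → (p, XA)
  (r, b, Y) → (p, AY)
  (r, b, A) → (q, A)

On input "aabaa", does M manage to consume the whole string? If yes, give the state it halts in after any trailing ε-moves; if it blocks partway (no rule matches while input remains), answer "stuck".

r

(p, aabaa, #)
  read a, top #: go to p, push X# → (p, abaa, X#)
  read a, top X: go to p, push AX → (p, baa, AX#)
  read b, top A: go to r, push BA → (r, aa, BAX#)
  read a, top B: go to q, push ε → (q, a, AX#)
  read a, top A: go to r, push ε → (r, ε, X#)
All input consumed; M is in state r.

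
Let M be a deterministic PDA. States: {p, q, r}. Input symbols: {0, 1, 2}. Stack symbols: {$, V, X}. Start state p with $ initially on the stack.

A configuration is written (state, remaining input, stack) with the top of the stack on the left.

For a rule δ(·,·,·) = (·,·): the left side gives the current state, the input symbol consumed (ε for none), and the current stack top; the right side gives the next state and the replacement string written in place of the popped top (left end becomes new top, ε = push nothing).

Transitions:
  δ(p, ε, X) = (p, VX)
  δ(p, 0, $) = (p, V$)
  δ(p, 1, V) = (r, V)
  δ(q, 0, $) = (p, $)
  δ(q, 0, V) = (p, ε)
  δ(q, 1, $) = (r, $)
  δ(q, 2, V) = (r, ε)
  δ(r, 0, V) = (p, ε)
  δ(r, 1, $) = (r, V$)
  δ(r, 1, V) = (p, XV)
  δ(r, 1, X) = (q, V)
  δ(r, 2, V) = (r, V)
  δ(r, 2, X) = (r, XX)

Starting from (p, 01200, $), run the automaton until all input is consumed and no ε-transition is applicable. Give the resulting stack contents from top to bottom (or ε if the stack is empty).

V$

(p, 01200, $) ⊢ (p, 1200, V$) ⊢ (r, 200, V$) ⊢ (r, 00, V$) ⊢ (p, 0, $) ⊢ (p, ε, V$)
All input consumed in state p with stack V$.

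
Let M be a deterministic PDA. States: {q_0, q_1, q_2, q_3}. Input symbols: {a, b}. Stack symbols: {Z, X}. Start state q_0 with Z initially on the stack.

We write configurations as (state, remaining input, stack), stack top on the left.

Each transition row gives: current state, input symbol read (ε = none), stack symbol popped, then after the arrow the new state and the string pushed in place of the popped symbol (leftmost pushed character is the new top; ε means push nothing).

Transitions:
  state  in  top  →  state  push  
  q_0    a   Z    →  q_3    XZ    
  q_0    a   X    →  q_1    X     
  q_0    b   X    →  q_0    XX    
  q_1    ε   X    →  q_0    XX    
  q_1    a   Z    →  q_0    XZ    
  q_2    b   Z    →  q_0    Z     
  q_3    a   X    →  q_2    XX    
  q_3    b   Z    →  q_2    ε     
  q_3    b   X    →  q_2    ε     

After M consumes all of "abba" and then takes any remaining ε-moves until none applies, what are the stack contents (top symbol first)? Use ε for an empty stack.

(q_0, abba, Z)
  read a, top Z: go to q_3, push XZ → (q_3, bba, XZ)
  read b, top X: go to q_2, push ε → (q_2, ba, Z)
  read b, top Z: go to q_0, push Z → (q_0, a, Z)
  read a, top Z: go to q_3, push XZ → (q_3, ε, XZ)
All input consumed in state q_3 with stack XZ.

XZ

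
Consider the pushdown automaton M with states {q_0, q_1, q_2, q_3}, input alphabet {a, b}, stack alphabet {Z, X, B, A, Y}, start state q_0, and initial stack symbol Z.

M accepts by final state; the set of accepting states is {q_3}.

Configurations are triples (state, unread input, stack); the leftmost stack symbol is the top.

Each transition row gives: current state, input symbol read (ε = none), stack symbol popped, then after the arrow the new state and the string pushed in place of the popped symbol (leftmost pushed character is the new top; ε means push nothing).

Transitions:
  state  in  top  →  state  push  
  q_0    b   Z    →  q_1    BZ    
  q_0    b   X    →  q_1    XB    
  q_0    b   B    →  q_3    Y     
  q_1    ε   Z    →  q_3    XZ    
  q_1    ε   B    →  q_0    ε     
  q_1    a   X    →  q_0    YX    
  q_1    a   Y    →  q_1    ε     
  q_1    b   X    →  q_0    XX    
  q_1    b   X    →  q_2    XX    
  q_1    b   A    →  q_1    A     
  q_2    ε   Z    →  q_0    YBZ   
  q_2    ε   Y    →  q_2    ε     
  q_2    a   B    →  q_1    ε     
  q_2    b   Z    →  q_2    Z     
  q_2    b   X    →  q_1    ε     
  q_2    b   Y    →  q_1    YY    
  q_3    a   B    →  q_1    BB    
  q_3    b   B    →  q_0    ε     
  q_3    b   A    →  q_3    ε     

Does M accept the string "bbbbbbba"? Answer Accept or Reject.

No computation consumes all input and reaches a final state.

Reject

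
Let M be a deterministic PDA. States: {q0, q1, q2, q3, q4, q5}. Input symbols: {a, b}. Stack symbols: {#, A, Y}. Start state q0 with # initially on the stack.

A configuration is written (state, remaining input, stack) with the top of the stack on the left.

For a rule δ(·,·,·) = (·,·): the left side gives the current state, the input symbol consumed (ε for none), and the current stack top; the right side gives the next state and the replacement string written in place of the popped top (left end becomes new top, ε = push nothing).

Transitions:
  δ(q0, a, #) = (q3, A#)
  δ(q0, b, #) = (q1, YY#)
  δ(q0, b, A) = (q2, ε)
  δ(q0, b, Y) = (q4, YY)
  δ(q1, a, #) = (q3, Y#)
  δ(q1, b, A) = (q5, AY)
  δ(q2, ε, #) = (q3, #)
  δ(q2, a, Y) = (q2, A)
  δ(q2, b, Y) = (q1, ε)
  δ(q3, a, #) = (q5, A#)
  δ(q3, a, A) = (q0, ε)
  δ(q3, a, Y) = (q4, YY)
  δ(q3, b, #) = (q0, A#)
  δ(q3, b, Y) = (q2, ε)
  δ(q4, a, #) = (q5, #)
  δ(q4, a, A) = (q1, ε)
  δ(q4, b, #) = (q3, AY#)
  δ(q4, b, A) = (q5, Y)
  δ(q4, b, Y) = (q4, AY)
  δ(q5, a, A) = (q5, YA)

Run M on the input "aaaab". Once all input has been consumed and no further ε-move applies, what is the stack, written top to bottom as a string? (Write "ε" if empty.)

(q0, aaaab, #)
  read a, top #: go to q3, push A# → (q3, aaab, A#)
  read a, top A: go to q0, push ε → (q0, aab, #)
  read a, top #: go to q3, push A# → (q3, ab, A#)
  read a, top A: go to q0, push ε → (q0, b, #)
  read b, top #: go to q1, push YY# → (q1, ε, YY#)
All input consumed in state q1 with stack YY#.

YY#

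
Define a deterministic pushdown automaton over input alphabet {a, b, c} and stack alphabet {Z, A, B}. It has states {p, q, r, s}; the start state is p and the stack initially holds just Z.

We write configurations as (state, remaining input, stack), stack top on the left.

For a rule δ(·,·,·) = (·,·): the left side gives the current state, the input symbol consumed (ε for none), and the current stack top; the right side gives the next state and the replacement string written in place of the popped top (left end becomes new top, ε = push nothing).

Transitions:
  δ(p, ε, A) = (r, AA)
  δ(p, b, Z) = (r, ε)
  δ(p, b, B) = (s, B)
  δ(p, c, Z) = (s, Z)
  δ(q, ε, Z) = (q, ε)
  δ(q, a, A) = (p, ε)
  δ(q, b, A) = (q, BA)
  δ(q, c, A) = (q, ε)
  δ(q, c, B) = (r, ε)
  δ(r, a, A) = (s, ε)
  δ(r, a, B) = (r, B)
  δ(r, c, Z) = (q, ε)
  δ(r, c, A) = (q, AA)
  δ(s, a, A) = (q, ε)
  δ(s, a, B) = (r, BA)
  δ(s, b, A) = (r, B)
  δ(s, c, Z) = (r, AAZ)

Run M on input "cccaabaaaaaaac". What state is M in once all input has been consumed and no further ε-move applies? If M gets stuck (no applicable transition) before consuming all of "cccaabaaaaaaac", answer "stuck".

stuck

(p, cccaabaaaaaaac, Z) ⊢ (s, ccaabaaaaaaac, Z) ⊢ (r, caabaaaaaaac, AAZ) ⊢ (q, aabaaaaaaac, AAAZ) ⊢ (p, abaaaaaaac, AAZ) ⊢ (r, abaaaaaaac, AAAZ) ⊢ (s, baaaaaaac, AAZ) ⊢ (r, aaaaaaac, BAZ) ⊢ (r, aaaaaac, BAZ) ⊢ (r, aaaaac, BAZ) ⊢ (r, aaaac, BAZ) ⊢ (r, aaac, BAZ) ⊢ (r, aac, BAZ) ⊢ (r, ac, BAZ) ⊢ (r, c, BAZ)
No transition for (r, c, top B); M blocks with input c remaining.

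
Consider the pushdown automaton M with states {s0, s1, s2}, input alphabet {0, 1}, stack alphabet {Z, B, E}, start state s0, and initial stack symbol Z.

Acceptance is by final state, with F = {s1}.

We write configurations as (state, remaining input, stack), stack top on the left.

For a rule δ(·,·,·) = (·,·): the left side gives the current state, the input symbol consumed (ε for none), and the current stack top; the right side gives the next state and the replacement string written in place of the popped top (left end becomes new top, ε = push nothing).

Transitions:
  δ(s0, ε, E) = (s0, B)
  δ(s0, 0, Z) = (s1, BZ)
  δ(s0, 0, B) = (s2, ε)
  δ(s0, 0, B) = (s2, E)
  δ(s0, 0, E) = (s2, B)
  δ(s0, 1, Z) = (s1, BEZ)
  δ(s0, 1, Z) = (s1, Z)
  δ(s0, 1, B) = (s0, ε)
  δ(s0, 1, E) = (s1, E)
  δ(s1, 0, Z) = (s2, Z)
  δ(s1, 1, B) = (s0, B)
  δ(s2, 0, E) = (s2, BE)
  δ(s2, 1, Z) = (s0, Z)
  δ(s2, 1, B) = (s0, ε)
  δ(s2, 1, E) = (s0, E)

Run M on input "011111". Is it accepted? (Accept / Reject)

Reject

No computation consumes all input and reaches a final state.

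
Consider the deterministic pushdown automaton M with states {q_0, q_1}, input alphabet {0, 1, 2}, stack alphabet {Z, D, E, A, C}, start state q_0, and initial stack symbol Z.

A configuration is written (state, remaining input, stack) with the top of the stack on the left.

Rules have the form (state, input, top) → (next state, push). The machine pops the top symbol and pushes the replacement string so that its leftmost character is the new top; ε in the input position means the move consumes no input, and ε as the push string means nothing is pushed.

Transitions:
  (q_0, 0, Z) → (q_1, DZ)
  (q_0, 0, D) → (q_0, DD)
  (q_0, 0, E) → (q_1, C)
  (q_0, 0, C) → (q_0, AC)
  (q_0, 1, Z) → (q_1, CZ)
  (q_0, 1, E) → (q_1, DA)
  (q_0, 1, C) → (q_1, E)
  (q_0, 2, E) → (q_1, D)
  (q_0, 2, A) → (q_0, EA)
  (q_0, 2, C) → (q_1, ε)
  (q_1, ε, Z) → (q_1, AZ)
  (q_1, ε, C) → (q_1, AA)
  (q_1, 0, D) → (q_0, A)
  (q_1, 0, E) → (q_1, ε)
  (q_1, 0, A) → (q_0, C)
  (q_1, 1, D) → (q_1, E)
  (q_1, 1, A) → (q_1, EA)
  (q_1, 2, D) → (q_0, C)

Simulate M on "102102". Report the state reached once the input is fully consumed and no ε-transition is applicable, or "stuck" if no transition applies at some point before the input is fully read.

(q_0, 102102, Z)
  read 1, top Z: go to q_1, push CZ → (q_1, 02102, CZ)
  ε-move, top C: go to q_1, push AA → (q_1, 02102, AAZ)
  read 0, top A: go to q_0, push C → (q_0, 2102, CAZ)
  read 2, top C: go to q_1, push ε → (q_1, 102, AZ)
  read 1, top A: go to q_1, push EA → (q_1, 02, EAZ)
  read 0, top E: go to q_1, push ε → (q_1, 2, AZ)
No transition for (q_1, 2, top A); M blocks with input 2 remaining.

stuck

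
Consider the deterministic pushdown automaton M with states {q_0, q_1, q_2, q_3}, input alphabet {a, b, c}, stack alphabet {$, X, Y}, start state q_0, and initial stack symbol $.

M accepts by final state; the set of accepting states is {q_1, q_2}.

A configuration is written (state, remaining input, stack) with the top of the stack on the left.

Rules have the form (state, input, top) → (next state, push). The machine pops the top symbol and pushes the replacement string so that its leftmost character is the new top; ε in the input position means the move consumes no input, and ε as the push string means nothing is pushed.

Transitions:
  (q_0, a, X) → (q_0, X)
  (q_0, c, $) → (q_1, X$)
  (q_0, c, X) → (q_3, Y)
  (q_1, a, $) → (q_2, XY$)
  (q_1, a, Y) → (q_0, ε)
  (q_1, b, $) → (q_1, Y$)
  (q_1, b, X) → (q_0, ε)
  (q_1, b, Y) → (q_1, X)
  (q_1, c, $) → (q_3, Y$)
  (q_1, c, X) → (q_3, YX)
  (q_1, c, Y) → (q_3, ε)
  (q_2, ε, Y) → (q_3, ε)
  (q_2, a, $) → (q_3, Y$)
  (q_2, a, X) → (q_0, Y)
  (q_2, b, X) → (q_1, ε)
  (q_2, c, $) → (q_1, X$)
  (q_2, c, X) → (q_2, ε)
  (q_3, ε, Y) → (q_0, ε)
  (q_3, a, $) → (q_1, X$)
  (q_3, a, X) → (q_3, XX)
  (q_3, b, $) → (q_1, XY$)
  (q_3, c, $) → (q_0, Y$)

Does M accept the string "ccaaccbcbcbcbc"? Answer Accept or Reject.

Accept

(q_0, ccaaccbcbcbcbc, $) ⊢ (q_1, caaccbcbcbcbc, X$) ⊢ (q_3, aaccbcbcbcbc, YX$) ⊢ (q_0, aaccbcbcbcbc, X$) ⊢ (q_0, accbcbcbcbc, X$) ⊢ (q_0, ccbcbcbcbc, X$) ⊢ (q_3, cbcbcbcbc, Y$) ⊢ (q_0, cbcbcbcbc, $) ⊢ (q_1, bcbcbcbc, X$) ⊢ (q_0, cbcbcbc, $) ⊢ (q_1, bcbcbc, X$) ⊢ (q_0, cbcbc, $) ⊢ (q_1, bcbc, X$) ⊢ (q_0, cbc, $) ⊢ (q_1, bc, X$) ⊢ (q_0, c, $) ⊢ (q_1, ε, X$)
All input consumed; state q_1 ∈ F.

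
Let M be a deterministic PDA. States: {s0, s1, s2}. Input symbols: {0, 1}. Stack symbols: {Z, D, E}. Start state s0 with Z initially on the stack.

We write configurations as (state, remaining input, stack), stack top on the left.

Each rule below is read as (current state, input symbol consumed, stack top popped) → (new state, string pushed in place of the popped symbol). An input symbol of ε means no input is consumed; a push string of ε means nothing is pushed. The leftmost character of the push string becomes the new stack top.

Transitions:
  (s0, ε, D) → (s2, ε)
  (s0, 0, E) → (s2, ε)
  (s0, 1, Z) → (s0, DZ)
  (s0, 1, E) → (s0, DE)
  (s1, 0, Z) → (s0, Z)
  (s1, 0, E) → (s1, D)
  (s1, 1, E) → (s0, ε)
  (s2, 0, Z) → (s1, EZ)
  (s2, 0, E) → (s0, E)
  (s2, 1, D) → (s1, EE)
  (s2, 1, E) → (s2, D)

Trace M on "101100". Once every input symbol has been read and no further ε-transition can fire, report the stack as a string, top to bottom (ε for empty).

DZ

(s0, 101100, Z) ⊢ (s0, 01100, DZ) ⊢ (s2, 01100, Z) ⊢ (s1, 1100, EZ) ⊢ (s0, 100, Z) ⊢ (s0, 00, DZ) ⊢ (s2, 00, Z) ⊢ (s1, 0, EZ) ⊢ (s1, ε, DZ)
All input consumed in state s1 with stack DZ.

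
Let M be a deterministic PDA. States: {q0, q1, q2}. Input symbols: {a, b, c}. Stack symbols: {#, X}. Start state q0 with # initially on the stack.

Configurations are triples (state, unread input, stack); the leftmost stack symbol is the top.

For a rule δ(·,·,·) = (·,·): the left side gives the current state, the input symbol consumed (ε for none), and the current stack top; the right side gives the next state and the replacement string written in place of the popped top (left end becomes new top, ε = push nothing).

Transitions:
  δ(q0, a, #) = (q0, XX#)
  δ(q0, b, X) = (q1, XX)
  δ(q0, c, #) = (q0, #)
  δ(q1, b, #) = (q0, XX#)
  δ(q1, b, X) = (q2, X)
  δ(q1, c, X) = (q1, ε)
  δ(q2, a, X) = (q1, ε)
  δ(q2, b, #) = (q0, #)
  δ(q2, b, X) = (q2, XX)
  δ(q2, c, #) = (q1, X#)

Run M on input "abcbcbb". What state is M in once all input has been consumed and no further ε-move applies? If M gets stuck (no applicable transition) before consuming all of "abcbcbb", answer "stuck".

(q0, abcbcbb, #)
  read a, top #: go to q0, push XX# → (q0, bcbcbb, XX#)
  read b, top X: go to q1, push XX → (q1, cbcbb, XXX#)
  read c, top X: go to q1, push ε → (q1, bcbb, XX#)
  read b, top X: go to q2, push X → (q2, cbb, XX#)
No transition for (q2, c, top X); M blocks with input cbb remaining.

stuck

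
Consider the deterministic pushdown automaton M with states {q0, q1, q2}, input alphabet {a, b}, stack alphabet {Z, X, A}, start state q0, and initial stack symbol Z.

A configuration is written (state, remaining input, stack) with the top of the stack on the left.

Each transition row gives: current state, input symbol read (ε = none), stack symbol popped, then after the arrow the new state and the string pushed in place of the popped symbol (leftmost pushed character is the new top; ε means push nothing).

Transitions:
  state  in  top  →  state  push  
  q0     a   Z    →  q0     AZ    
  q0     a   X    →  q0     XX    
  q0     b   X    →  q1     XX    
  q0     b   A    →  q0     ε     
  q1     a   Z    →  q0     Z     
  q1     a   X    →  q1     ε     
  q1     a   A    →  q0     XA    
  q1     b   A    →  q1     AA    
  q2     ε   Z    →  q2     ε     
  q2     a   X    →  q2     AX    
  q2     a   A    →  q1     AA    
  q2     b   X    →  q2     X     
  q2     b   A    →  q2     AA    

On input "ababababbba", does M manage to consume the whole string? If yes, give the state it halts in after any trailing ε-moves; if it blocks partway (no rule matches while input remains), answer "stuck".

(q0, ababababbba, Z)
  read a, top Z: go to q0, push AZ → (q0, babababbba, AZ)
  read b, top A: go to q0, push ε → (q0, abababbba, Z)
  read a, top Z: go to q0, push AZ → (q0, bababbba, AZ)
  read b, top A: go to q0, push ε → (q0, ababbba, Z)
  read a, top Z: go to q0, push AZ → (q0, babbba, AZ)
  read b, top A: go to q0, push ε → (q0, abbba, Z)
  read a, top Z: go to q0, push AZ → (q0, bbba, AZ)
  read b, top A: go to q0, push ε → (q0, bba, Z)
No transition for (q0, b, top Z); M blocks with input bba remaining.

stuck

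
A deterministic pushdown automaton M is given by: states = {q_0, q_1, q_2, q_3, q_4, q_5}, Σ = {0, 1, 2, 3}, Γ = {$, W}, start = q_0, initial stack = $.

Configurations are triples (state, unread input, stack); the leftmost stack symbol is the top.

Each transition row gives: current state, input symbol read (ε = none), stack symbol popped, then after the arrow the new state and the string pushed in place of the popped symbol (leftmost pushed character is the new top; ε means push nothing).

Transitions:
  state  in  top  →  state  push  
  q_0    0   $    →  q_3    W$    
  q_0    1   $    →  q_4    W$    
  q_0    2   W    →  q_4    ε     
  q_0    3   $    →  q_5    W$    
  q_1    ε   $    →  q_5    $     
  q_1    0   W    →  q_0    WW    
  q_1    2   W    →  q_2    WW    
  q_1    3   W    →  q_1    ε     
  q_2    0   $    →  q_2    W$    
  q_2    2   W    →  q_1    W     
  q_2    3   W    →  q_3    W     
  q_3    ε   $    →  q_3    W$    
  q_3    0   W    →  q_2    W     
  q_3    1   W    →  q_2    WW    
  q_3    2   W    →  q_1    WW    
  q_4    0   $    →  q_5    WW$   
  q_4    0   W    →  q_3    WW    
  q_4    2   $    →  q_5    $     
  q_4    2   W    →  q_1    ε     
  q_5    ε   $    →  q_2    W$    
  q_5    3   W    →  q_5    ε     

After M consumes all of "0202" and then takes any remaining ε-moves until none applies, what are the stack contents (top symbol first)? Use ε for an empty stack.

WW$

(q_0, 0202, $)
  read 0, top $: go to q_3, push W$ → (q_3, 202, W$)
  read 2, top W: go to q_1, push WW → (q_1, 02, WW$)
  read 0, top W: go to q_0, push WW → (q_0, 2, WWW$)
  read 2, top W: go to q_4, push ε → (q_4, ε, WW$)
All input consumed in state q_4 with stack WW$.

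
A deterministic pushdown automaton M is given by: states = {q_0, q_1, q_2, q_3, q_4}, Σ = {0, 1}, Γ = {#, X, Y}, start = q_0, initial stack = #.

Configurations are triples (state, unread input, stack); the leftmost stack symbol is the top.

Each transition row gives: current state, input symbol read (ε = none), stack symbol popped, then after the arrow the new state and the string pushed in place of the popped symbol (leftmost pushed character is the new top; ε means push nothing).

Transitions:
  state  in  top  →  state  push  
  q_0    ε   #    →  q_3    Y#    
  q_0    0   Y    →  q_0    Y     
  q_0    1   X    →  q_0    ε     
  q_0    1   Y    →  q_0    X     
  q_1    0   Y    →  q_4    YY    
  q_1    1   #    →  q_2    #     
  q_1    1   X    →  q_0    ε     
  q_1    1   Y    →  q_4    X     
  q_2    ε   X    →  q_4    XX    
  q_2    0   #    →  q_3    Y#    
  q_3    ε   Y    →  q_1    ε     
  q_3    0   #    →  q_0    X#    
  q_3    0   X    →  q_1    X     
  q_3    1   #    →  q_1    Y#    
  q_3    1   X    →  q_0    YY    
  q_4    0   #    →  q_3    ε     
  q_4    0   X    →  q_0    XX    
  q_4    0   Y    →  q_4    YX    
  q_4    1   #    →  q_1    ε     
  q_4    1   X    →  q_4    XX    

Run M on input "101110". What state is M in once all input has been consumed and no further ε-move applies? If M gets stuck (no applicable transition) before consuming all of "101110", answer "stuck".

stuck

(q_0, 101110, #)
  ε-move, top #: go to q_3, push Y# → (q_3, 101110, Y#)
  ε-move, top Y: go to q_1, push ε → (q_1, 101110, #)
  read 1, top #: go to q_2, push # → (q_2, 01110, #)
  read 0, top #: go to q_3, push Y# → (q_3, 1110, Y#)
  ε-move, top Y: go to q_1, push ε → (q_1, 1110, #)
  read 1, top #: go to q_2, push # → (q_2, 110, #)
No transition for (q_2, 1, top #); M blocks with input 110 remaining.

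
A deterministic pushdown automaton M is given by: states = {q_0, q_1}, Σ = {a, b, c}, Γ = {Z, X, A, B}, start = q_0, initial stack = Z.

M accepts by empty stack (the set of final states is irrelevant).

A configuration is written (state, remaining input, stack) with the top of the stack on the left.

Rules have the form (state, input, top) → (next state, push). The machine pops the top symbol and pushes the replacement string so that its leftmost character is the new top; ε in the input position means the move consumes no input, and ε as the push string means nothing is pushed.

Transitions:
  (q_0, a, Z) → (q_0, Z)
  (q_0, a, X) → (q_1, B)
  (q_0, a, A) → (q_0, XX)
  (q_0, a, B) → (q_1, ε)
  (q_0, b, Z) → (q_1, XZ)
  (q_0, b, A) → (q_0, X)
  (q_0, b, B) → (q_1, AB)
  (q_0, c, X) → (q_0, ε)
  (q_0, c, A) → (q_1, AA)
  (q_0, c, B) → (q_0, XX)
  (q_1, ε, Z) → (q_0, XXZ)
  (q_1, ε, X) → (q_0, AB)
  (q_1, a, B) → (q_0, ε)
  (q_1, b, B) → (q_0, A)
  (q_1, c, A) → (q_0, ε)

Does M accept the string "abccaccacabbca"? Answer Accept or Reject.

(q_0, abccaccacabbca, Z) ⊢ (q_0, bccaccacabbca, Z) ⊢ (q_1, ccaccacabbca, XZ) ⊢ (q_0, ccaccacabbca, ABZ) ⊢ (q_1, caccacabbca, AABZ) ⊢ (q_0, accacabbca, ABZ) ⊢ (q_0, ccacabbca, XXBZ) ⊢ (q_0, cacabbca, XBZ) ⊢ (q_0, acabbca, BZ) ⊢ (q_1, cabbca, Z) ⊢ (q_0, cabbca, XXZ) ⊢ (q_0, abbca, XZ) ⊢ (q_1, bbca, BZ) ⊢ (q_0, bca, AZ) ⊢ (q_0, ca, XZ) ⊢ (q_0, a, Z) ⊢ (q_0, ε, Z)
All input consumed; stack is Z, not empty, and no further ε-move applies.

Reject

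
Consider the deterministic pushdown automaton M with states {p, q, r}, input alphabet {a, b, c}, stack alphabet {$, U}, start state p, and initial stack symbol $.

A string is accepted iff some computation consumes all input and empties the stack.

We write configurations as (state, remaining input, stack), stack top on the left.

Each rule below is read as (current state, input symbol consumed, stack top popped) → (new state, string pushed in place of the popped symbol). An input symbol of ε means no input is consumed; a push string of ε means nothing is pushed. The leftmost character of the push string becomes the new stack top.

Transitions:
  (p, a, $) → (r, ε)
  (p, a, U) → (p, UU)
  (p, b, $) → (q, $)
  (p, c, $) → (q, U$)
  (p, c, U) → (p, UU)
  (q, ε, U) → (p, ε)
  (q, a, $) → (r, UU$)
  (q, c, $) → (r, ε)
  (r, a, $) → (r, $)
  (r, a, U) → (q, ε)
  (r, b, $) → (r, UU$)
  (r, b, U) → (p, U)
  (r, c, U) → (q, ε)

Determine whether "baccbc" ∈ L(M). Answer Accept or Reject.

Accept

(p, baccbc, $)
  read b, top $: go to q, push $ → (q, accbc, $)
  read a, top $: go to r, push UU$ → (r, ccbc, UU$)
  read c, top U: go to q, push ε → (q, cbc, U$)
  ε-move, top U: go to p, push ε → (p, cbc, $)
  read c, top $: go to q, push U$ → (q, bc, U$)
  ε-move, top U: go to p, push ε → (p, bc, $)
  read b, top $: go to q, push $ → (q, c, $)
  read c, top $: go to r, push ε → (r, ε, ε)
All input consumed and the stack is empty.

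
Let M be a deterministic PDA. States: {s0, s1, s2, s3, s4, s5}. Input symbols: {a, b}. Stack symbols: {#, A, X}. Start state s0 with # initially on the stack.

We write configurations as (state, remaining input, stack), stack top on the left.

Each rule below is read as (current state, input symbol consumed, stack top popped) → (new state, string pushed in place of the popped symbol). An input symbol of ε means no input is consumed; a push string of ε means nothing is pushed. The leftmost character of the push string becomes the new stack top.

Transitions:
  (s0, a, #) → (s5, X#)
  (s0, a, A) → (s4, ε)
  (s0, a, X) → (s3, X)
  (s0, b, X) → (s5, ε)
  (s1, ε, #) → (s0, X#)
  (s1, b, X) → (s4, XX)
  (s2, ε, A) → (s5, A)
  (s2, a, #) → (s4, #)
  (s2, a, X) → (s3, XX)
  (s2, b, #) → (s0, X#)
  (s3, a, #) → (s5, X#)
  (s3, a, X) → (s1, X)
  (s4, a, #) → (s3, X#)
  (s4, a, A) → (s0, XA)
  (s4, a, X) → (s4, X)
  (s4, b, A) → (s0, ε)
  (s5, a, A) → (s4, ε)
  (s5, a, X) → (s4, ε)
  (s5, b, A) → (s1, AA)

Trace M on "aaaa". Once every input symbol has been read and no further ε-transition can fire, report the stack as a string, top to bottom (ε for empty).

(s0, aaaa, #)
  read a, top #: go to s5, push X# → (s5, aaa, X#)
  read a, top X: go to s4, push ε → (s4, aa, #)
  read a, top #: go to s3, push X# → (s3, a, X#)
  read a, top X: go to s1, push X → (s1, ε, X#)
All input consumed in state s1 with stack X#.

X#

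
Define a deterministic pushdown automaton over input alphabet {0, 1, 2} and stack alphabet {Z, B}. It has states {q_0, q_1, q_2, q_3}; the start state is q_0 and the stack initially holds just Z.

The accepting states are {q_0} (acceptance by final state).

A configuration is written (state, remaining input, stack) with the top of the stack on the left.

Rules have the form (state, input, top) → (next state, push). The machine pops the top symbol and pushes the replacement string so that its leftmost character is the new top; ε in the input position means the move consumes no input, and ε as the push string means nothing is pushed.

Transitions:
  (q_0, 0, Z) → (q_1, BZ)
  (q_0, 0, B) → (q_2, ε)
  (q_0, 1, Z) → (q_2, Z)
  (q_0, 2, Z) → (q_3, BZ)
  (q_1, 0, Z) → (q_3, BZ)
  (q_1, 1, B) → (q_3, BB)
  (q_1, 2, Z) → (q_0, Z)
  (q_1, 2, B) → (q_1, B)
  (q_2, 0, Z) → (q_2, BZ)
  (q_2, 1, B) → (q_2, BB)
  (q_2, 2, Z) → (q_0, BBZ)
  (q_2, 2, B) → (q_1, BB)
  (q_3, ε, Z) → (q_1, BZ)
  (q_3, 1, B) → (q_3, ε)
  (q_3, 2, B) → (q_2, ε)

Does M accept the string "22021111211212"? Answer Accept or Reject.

Reject

(q_0, 22021111211212, Z) ⊢ (q_3, 2021111211212, BZ) ⊢ (q_2, 021111211212, Z) ⊢ (q_2, 21111211212, BZ) ⊢ (q_1, 1111211212, BBZ) ⊢ (q_3, 111211212, BBBZ) ⊢ (q_3, 11211212, BBZ) ⊢ (q_3, 1211212, BZ) ⊢ (q_3, 211212, Z) ⊢ (q_1, 211212, BZ) ⊢ (q_1, 11212, BZ) ⊢ (q_3, 1212, BBZ) ⊢ (q_3, 212, BZ) ⊢ (q_2, 12, Z)
No transition applies at (q_2, 12, Z); input not fully consumed.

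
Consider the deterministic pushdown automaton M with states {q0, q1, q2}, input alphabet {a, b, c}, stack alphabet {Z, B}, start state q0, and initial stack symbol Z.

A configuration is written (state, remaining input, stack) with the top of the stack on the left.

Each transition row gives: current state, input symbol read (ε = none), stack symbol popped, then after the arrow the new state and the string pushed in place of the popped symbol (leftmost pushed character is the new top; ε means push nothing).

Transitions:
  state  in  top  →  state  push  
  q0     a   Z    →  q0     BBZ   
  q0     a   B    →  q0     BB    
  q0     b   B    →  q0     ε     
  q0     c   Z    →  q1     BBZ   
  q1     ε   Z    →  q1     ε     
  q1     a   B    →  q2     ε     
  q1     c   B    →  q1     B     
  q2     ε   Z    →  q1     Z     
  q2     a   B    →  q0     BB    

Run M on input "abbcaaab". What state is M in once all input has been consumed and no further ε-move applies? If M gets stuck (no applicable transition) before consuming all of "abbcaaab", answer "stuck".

(q0, abbcaaab, Z)
  read a, top Z: go to q0, push BBZ → (q0, bbcaaab, BBZ)
  read b, top B: go to q0, push ε → (q0, bcaaab, BZ)
  read b, top B: go to q0, push ε → (q0, caaab, Z)
  read c, top Z: go to q1, push BBZ → (q1, aaab, BBZ)
  read a, top B: go to q2, push ε → (q2, aab, BZ)
  read a, top B: go to q0, push BB → (q0, ab, BBZ)
  read a, top B: go to q0, push BB → (q0, b, BBBZ)
  read b, top B: go to q0, push ε → (q0, ε, BBZ)
All input consumed; M is in state q0.

q0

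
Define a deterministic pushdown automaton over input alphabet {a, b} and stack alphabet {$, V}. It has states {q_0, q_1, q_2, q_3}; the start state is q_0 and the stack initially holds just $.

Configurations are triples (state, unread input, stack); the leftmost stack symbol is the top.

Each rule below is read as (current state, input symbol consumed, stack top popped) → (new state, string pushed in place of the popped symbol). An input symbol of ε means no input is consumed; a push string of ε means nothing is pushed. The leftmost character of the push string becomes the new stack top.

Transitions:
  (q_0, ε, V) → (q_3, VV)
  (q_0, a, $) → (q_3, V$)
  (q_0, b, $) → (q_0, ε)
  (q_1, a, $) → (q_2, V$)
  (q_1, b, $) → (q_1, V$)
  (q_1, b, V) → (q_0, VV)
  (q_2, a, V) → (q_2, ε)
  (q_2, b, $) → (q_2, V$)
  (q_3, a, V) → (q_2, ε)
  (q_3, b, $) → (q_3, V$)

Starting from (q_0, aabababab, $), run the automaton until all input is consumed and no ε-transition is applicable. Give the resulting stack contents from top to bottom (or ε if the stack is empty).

(q_0, aabababab, $)
  read a, top $: go to q_3, push V$ → (q_3, abababab, V$)
  read a, top V: go to q_2, push ε → (q_2, bababab, $)
  read b, top $: go to q_2, push V$ → (q_2, ababab, V$)
  read a, top V: go to q_2, push ε → (q_2, babab, $)
  read b, top $: go to q_2, push V$ → (q_2, abab, V$)
  read a, top V: go to q_2, push ε → (q_2, bab, $)
  read b, top $: go to q_2, push V$ → (q_2, ab, V$)
  read a, top V: go to q_2, push ε → (q_2, b, $)
  read b, top $: go to q_2, push V$ → (q_2, ε, V$)
All input consumed in state q_2 with stack V$.

V$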